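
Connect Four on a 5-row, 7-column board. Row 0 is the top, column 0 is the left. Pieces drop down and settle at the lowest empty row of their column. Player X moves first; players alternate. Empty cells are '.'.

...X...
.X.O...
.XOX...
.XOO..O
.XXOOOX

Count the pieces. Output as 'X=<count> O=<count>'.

X=8 O=8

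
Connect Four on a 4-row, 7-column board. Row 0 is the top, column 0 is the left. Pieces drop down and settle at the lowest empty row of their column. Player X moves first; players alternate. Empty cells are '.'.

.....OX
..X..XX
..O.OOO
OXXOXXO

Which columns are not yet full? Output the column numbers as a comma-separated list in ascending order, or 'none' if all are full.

col 0: top cell = '.' → open
col 1: top cell = '.' → open
col 2: top cell = '.' → open
col 3: top cell = '.' → open
col 4: top cell = '.' → open
col 5: top cell = 'O' → FULL
col 6: top cell = 'X' → FULL

Answer: 0,1,2,3,4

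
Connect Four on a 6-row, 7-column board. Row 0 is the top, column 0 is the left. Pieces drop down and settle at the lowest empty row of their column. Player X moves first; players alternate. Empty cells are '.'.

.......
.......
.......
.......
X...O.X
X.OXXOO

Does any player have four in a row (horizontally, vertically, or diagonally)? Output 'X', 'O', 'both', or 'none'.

none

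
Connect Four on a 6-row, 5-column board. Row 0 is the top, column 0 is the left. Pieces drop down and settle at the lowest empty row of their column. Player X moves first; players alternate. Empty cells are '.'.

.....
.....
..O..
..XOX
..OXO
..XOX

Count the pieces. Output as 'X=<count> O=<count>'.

X=5 O=5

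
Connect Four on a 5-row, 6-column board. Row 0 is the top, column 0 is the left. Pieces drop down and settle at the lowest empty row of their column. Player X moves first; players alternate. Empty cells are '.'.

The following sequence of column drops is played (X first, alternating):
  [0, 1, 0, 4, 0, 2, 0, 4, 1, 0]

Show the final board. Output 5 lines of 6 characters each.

Answer: O.....
X.....
X.....
XX..O.
XOO.O.

Derivation:
Move 1: X drops in col 0, lands at row 4
Move 2: O drops in col 1, lands at row 4
Move 3: X drops in col 0, lands at row 3
Move 4: O drops in col 4, lands at row 4
Move 5: X drops in col 0, lands at row 2
Move 6: O drops in col 2, lands at row 4
Move 7: X drops in col 0, lands at row 1
Move 8: O drops in col 4, lands at row 3
Move 9: X drops in col 1, lands at row 3
Move 10: O drops in col 0, lands at row 0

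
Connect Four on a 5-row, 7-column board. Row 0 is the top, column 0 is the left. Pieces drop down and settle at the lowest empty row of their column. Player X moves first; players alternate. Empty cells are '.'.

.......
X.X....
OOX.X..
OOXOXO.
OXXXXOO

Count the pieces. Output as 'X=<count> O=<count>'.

X=10 O=9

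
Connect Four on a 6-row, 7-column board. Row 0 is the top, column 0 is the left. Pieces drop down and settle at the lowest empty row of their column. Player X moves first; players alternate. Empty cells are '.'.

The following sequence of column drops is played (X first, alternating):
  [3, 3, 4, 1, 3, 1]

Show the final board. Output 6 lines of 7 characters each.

Move 1: X drops in col 3, lands at row 5
Move 2: O drops in col 3, lands at row 4
Move 3: X drops in col 4, lands at row 5
Move 4: O drops in col 1, lands at row 5
Move 5: X drops in col 3, lands at row 3
Move 6: O drops in col 1, lands at row 4

Answer: .......
.......
.......
...X...
.O.O...
.O.XX..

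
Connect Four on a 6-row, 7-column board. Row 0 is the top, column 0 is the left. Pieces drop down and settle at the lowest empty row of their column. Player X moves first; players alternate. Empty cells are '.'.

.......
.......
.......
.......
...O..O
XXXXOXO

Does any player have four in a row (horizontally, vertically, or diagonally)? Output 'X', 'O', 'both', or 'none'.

X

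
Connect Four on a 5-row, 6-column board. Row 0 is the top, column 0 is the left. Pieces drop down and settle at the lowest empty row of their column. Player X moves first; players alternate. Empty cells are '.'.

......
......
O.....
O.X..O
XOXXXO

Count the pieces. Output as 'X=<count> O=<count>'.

X=5 O=5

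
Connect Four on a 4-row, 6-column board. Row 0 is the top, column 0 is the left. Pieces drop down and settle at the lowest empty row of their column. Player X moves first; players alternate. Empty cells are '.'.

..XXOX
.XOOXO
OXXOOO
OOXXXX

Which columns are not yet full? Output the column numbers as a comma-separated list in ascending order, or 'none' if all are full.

col 0: top cell = '.' → open
col 1: top cell = '.' → open
col 2: top cell = 'X' → FULL
col 3: top cell = 'X' → FULL
col 4: top cell = 'O' → FULL
col 5: top cell = 'X' → FULL

Answer: 0,1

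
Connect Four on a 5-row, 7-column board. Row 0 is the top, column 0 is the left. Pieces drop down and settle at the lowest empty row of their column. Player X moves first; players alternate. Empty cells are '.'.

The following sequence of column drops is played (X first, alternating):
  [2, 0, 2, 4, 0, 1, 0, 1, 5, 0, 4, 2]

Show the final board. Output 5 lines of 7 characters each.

Answer: .......
O......
X.O....
XOX.X..
OOX.OX.

Derivation:
Move 1: X drops in col 2, lands at row 4
Move 2: O drops in col 0, lands at row 4
Move 3: X drops in col 2, lands at row 3
Move 4: O drops in col 4, lands at row 4
Move 5: X drops in col 0, lands at row 3
Move 6: O drops in col 1, lands at row 4
Move 7: X drops in col 0, lands at row 2
Move 8: O drops in col 1, lands at row 3
Move 9: X drops in col 5, lands at row 4
Move 10: O drops in col 0, lands at row 1
Move 11: X drops in col 4, lands at row 3
Move 12: O drops in col 2, lands at row 2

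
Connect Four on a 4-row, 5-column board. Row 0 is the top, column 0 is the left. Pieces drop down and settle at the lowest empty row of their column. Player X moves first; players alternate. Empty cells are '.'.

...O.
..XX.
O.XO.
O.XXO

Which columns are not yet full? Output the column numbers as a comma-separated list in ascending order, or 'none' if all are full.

Answer: 0,1,2,4

Derivation:
col 0: top cell = '.' → open
col 1: top cell = '.' → open
col 2: top cell = '.' → open
col 3: top cell = 'O' → FULL
col 4: top cell = '.' → open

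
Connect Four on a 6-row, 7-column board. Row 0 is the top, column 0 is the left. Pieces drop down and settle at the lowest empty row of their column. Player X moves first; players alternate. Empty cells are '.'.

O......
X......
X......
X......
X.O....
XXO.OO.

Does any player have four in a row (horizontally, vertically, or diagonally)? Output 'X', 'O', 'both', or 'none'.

X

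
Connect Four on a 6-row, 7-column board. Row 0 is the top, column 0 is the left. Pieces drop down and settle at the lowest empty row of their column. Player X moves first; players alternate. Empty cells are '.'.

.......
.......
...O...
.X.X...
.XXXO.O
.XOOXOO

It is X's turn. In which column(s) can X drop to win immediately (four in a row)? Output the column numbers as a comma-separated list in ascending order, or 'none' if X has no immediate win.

col 0: drop X → no win
col 1: drop X → WIN!
col 2: drop X → no win
col 3: drop X → no win
col 4: drop X → no win
col 5: drop X → no win
col 6: drop X → no win

Answer: 1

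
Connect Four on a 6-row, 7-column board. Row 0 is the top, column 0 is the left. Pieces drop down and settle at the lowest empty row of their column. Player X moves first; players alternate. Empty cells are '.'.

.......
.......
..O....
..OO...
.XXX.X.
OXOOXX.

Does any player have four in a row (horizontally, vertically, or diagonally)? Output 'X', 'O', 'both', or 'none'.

none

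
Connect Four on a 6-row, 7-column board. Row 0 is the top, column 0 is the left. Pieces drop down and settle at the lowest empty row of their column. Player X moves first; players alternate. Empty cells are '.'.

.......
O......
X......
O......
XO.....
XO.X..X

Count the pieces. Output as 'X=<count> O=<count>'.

X=5 O=4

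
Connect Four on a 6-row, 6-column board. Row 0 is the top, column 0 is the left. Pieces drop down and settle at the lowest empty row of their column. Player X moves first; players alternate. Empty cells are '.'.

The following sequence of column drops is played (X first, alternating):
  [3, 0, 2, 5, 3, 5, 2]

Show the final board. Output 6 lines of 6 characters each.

Move 1: X drops in col 3, lands at row 5
Move 2: O drops in col 0, lands at row 5
Move 3: X drops in col 2, lands at row 5
Move 4: O drops in col 5, lands at row 5
Move 5: X drops in col 3, lands at row 4
Move 6: O drops in col 5, lands at row 4
Move 7: X drops in col 2, lands at row 4

Answer: ......
......
......
......
..XX.O
O.XX.O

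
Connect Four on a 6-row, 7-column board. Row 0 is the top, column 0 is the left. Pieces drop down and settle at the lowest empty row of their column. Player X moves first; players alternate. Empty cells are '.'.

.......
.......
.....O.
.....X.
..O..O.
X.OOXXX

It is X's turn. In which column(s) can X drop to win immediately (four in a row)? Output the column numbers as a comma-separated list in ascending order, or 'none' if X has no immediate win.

Answer: none

Derivation:
col 0: drop X → no win
col 1: drop X → no win
col 2: drop X → no win
col 3: drop X → no win
col 4: drop X → no win
col 5: drop X → no win
col 6: drop X → no win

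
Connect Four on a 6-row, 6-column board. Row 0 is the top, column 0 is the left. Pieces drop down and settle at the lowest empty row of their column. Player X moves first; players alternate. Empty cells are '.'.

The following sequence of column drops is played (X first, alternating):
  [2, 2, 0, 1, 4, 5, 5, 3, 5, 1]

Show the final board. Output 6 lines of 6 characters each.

Move 1: X drops in col 2, lands at row 5
Move 2: O drops in col 2, lands at row 4
Move 3: X drops in col 0, lands at row 5
Move 4: O drops in col 1, lands at row 5
Move 5: X drops in col 4, lands at row 5
Move 6: O drops in col 5, lands at row 5
Move 7: X drops in col 5, lands at row 4
Move 8: O drops in col 3, lands at row 5
Move 9: X drops in col 5, lands at row 3
Move 10: O drops in col 1, lands at row 4

Answer: ......
......
......
.....X
.OO..X
XOXOXO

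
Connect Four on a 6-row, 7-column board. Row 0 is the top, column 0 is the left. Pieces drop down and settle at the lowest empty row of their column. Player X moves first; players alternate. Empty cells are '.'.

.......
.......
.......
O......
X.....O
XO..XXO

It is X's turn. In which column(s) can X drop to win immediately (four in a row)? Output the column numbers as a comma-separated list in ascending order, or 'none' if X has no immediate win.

col 0: drop X → no win
col 1: drop X → no win
col 2: drop X → no win
col 3: drop X → no win
col 4: drop X → no win
col 5: drop X → no win
col 6: drop X → no win

Answer: none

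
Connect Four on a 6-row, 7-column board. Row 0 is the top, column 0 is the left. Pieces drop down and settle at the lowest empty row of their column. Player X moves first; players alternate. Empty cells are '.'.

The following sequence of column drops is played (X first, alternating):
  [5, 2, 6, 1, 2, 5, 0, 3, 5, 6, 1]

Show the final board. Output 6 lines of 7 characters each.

Move 1: X drops in col 5, lands at row 5
Move 2: O drops in col 2, lands at row 5
Move 3: X drops in col 6, lands at row 5
Move 4: O drops in col 1, lands at row 5
Move 5: X drops in col 2, lands at row 4
Move 6: O drops in col 5, lands at row 4
Move 7: X drops in col 0, lands at row 5
Move 8: O drops in col 3, lands at row 5
Move 9: X drops in col 5, lands at row 3
Move 10: O drops in col 6, lands at row 4
Move 11: X drops in col 1, lands at row 4

Answer: .......
.......
.......
.....X.
.XX..OO
XOOO.XX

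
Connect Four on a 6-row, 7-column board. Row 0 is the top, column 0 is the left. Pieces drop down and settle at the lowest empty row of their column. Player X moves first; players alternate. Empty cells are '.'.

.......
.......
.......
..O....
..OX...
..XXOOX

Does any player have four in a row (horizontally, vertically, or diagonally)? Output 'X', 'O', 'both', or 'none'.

none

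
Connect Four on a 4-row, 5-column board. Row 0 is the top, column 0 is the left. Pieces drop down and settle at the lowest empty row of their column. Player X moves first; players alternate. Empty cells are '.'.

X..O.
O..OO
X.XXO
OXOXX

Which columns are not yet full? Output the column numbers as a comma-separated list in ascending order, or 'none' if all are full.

col 0: top cell = 'X' → FULL
col 1: top cell = '.' → open
col 2: top cell = '.' → open
col 3: top cell = 'O' → FULL
col 4: top cell = '.' → open

Answer: 1,2,4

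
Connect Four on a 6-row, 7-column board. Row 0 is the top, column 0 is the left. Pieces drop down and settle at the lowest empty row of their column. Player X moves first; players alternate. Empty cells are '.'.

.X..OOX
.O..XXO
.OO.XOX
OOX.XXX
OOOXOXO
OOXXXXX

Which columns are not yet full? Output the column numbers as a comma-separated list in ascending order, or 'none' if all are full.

Answer: 0,2,3

Derivation:
col 0: top cell = '.' → open
col 1: top cell = 'X' → FULL
col 2: top cell = '.' → open
col 3: top cell = '.' → open
col 4: top cell = 'O' → FULL
col 5: top cell = 'O' → FULL
col 6: top cell = 'X' → FULL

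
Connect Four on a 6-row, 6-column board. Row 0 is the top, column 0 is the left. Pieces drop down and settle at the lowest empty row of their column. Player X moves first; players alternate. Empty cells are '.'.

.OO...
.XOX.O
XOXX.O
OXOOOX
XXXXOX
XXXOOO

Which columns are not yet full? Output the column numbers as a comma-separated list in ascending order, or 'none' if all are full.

col 0: top cell = '.' → open
col 1: top cell = 'O' → FULL
col 2: top cell = 'O' → FULL
col 3: top cell = '.' → open
col 4: top cell = '.' → open
col 5: top cell = '.' → open

Answer: 0,3,4,5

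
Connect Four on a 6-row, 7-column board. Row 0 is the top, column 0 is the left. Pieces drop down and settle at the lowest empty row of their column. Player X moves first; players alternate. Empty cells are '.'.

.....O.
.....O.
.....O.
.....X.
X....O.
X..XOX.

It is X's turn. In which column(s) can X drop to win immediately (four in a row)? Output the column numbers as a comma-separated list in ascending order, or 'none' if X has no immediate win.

Answer: none

Derivation:
col 0: drop X → no win
col 1: drop X → no win
col 2: drop X → no win
col 3: drop X → no win
col 4: drop X → no win
col 6: drop X → no win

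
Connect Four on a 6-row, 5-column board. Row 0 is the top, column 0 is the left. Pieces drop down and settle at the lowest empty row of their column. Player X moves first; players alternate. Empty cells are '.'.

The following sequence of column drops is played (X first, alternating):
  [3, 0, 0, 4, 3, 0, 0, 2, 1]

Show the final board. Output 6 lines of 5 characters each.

Answer: .....
.....
X....
O....
X..X.
OXOXO

Derivation:
Move 1: X drops in col 3, lands at row 5
Move 2: O drops in col 0, lands at row 5
Move 3: X drops in col 0, lands at row 4
Move 4: O drops in col 4, lands at row 5
Move 5: X drops in col 3, lands at row 4
Move 6: O drops in col 0, lands at row 3
Move 7: X drops in col 0, lands at row 2
Move 8: O drops in col 2, lands at row 5
Move 9: X drops in col 1, lands at row 5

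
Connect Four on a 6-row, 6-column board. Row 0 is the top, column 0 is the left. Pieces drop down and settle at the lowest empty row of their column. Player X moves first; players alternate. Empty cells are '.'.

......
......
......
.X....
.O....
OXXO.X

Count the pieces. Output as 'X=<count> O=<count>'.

X=4 O=3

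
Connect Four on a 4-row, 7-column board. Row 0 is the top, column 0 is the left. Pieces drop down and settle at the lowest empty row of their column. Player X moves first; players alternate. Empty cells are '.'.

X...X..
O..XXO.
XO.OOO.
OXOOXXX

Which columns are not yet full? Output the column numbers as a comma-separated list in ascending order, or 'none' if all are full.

Answer: 1,2,3,5,6

Derivation:
col 0: top cell = 'X' → FULL
col 1: top cell = '.' → open
col 2: top cell = '.' → open
col 3: top cell = '.' → open
col 4: top cell = 'X' → FULL
col 5: top cell = '.' → open
col 6: top cell = '.' → open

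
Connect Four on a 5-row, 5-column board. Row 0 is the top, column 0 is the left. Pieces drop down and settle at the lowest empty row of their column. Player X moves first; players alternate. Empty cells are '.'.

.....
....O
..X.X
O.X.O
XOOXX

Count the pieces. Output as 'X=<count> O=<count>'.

X=6 O=5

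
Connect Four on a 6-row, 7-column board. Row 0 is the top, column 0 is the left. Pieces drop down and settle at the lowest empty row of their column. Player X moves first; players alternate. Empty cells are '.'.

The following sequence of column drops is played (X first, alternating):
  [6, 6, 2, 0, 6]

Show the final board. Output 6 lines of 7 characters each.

Move 1: X drops in col 6, lands at row 5
Move 2: O drops in col 6, lands at row 4
Move 3: X drops in col 2, lands at row 5
Move 4: O drops in col 0, lands at row 5
Move 5: X drops in col 6, lands at row 3

Answer: .......
.......
.......
......X
......O
O.X...X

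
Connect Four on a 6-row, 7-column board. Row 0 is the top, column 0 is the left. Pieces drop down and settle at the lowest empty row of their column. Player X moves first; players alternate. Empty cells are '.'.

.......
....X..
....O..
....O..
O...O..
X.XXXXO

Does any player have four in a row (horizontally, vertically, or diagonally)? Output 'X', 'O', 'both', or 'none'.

X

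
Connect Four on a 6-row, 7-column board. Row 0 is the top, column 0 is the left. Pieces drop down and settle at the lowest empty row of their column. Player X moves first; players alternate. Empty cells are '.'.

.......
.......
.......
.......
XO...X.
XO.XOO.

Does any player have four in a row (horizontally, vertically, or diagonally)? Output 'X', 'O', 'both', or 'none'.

none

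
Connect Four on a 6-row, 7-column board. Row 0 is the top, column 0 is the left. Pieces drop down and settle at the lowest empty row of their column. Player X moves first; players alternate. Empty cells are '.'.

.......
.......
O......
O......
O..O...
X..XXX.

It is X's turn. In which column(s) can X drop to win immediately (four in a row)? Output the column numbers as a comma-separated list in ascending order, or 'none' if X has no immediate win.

col 0: drop X → no win
col 1: drop X → no win
col 2: drop X → WIN!
col 3: drop X → no win
col 4: drop X → no win
col 5: drop X → no win
col 6: drop X → WIN!

Answer: 2,6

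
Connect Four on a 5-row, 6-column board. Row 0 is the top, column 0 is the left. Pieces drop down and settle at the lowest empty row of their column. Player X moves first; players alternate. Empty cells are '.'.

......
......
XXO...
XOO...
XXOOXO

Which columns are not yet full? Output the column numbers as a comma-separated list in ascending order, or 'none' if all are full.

col 0: top cell = '.' → open
col 1: top cell = '.' → open
col 2: top cell = '.' → open
col 3: top cell = '.' → open
col 4: top cell = '.' → open
col 5: top cell = '.' → open

Answer: 0,1,2,3,4,5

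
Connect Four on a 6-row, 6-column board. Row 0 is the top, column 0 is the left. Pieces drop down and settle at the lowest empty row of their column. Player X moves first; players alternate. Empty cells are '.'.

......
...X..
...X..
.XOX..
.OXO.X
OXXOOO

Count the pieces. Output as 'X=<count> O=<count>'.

X=8 O=7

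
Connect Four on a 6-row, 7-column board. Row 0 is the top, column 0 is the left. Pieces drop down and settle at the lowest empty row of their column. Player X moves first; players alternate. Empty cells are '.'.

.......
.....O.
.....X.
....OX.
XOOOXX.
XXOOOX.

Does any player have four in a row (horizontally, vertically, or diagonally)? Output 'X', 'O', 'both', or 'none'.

X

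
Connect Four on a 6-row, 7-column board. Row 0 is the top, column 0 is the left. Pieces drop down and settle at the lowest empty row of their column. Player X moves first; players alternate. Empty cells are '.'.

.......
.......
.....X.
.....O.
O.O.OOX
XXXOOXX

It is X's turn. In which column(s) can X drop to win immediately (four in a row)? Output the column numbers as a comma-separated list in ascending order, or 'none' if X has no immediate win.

Answer: none

Derivation:
col 0: drop X → no win
col 1: drop X → no win
col 2: drop X → no win
col 3: drop X → no win
col 4: drop X → no win
col 5: drop X → no win
col 6: drop X → no win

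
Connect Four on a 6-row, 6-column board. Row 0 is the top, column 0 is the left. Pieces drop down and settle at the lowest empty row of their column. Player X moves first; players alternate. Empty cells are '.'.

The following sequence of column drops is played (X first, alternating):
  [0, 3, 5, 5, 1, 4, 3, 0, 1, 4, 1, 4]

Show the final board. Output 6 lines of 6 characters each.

Answer: ......
......
......
.X..O.
OX.XOO
XX.OOX

Derivation:
Move 1: X drops in col 0, lands at row 5
Move 2: O drops in col 3, lands at row 5
Move 3: X drops in col 5, lands at row 5
Move 4: O drops in col 5, lands at row 4
Move 5: X drops in col 1, lands at row 5
Move 6: O drops in col 4, lands at row 5
Move 7: X drops in col 3, lands at row 4
Move 8: O drops in col 0, lands at row 4
Move 9: X drops in col 1, lands at row 4
Move 10: O drops in col 4, lands at row 4
Move 11: X drops in col 1, lands at row 3
Move 12: O drops in col 4, lands at row 3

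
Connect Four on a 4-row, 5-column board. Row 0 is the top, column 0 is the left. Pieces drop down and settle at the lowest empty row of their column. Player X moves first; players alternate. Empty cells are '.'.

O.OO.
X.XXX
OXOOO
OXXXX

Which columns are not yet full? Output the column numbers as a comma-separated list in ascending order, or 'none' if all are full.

Answer: 1,4

Derivation:
col 0: top cell = 'O' → FULL
col 1: top cell = '.' → open
col 2: top cell = 'O' → FULL
col 3: top cell = 'O' → FULL
col 4: top cell = '.' → open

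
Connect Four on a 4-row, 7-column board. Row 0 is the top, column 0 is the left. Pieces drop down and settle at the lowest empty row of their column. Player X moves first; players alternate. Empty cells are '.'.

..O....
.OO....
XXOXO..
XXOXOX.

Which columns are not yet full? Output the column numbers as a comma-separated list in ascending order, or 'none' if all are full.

Answer: 0,1,3,4,5,6

Derivation:
col 0: top cell = '.' → open
col 1: top cell = '.' → open
col 2: top cell = 'O' → FULL
col 3: top cell = '.' → open
col 4: top cell = '.' → open
col 5: top cell = '.' → open
col 6: top cell = '.' → open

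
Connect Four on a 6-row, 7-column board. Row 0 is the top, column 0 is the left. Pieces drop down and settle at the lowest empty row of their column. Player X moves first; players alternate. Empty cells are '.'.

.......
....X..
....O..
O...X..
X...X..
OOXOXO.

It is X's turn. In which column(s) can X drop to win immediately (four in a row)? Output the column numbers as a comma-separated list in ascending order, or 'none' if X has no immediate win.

col 0: drop X → no win
col 1: drop X → no win
col 2: drop X → no win
col 3: drop X → no win
col 4: drop X → no win
col 5: drop X → no win
col 6: drop X → no win

Answer: none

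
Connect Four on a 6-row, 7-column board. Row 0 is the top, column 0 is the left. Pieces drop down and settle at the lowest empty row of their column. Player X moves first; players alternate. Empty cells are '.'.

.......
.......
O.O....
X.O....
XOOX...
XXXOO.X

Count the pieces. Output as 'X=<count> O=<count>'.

X=7 O=7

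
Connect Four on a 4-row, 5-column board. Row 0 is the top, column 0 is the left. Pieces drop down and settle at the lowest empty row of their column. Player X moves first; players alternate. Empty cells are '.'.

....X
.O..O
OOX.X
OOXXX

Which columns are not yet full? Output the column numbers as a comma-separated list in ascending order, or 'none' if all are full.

Answer: 0,1,2,3

Derivation:
col 0: top cell = '.' → open
col 1: top cell = '.' → open
col 2: top cell = '.' → open
col 3: top cell = '.' → open
col 4: top cell = 'X' → FULL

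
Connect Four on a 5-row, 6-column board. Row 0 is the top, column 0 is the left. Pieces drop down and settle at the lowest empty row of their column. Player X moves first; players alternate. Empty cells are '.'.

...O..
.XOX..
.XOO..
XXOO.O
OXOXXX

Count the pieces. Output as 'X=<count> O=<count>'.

X=9 O=9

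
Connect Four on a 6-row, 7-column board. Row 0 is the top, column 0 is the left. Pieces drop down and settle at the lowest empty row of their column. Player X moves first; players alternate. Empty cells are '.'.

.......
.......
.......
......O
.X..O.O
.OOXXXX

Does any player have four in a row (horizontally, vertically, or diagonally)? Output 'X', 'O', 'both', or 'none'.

X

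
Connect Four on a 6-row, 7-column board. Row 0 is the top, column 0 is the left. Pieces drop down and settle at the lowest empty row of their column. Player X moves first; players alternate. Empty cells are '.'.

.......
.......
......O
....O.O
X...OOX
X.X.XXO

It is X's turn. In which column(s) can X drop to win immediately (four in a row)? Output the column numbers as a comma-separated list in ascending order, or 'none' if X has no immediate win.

col 0: drop X → no win
col 1: drop X → no win
col 2: drop X → no win
col 3: drop X → WIN!
col 4: drop X → no win
col 5: drop X → no win
col 6: drop X → no win

Answer: 3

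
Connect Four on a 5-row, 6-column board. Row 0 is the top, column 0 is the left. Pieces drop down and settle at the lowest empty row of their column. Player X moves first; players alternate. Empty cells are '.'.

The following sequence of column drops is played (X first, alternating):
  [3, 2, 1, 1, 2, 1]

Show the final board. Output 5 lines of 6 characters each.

Move 1: X drops in col 3, lands at row 4
Move 2: O drops in col 2, lands at row 4
Move 3: X drops in col 1, lands at row 4
Move 4: O drops in col 1, lands at row 3
Move 5: X drops in col 2, lands at row 3
Move 6: O drops in col 1, lands at row 2

Answer: ......
......
.O....
.OX...
.XOX..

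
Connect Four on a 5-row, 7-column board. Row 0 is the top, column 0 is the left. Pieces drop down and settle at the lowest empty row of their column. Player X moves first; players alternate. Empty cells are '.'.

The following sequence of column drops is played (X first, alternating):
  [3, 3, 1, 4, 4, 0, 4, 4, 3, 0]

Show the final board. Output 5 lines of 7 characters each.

Move 1: X drops in col 3, lands at row 4
Move 2: O drops in col 3, lands at row 3
Move 3: X drops in col 1, lands at row 4
Move 4: O drops in col 4, lands at row 4
Move 5: X drops in col 4, lands at row 3
Move 6: O drops in col 0, lands at row 4
Move 7: X drops in col 4, lands at row 2
Move 8: O drops in col 4, lands at row 1
Move 9: X drops in col 3, lands at row 2
Move 10: O drops in col 0, lands at row 3

Answer: .......
....O..
...XX..
O..OX..
OX.XO..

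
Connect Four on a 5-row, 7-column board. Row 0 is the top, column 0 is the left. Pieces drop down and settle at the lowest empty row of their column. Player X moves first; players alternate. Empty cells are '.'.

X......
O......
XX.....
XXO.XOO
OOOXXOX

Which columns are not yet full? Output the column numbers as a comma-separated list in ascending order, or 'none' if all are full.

col 0: top cell = 'X' → FULL
col 1: top cell = '.' → open
col 2: top cell = '.' → open
col 3: top cell = '.' → open
col 4: top cell = '.' → open
col 5: top cell = '.' → open
col 6: top cell = '.' → open

Answer: 1,2,3,4,5,6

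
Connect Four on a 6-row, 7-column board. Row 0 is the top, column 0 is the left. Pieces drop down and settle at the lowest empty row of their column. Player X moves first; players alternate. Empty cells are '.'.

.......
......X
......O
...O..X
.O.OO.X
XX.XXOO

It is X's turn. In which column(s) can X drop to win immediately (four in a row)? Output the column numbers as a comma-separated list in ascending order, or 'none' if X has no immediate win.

Answer: 2

Derivation:
col 0: drop X → no win
col 1: drop X → no win
col 2: drop X → WIN!
col 3: drop X → no win
col 4: drop X → no win
col 5: drop X → no win
col 6: drop X → no win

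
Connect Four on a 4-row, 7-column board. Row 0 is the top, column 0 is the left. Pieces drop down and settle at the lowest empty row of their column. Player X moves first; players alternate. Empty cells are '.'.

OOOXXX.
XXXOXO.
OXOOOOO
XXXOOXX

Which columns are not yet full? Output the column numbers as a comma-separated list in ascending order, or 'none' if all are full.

col 0: top cell = 'O' → FULL
col 1: top cell = 'O' → FULL
col 2: top cell = 'O' → FULL
col 3: top cell = 'X' → FULL
col 4: top cell = 'X' → FULL
col 5: top cell = 'X' → FULL
col 6: top cell = '.' → open

Answer: 6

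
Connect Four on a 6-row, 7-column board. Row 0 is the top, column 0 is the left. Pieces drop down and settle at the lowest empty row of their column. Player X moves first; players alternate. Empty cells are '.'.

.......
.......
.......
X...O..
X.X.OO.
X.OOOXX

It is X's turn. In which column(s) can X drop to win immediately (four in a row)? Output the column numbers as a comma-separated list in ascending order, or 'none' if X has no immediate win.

col 0: drop X → WIN!
col 1: drop X → no win
col 2: drop X → no win
col 3: drop X → no win
col 4: drop X → no win
col 5: drop X → no win
col 6: drop X → no win

Answer: 0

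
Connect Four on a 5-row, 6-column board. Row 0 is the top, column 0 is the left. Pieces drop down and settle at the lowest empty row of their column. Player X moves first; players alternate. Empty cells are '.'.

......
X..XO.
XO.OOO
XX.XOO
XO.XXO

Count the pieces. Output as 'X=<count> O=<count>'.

X=9 O=9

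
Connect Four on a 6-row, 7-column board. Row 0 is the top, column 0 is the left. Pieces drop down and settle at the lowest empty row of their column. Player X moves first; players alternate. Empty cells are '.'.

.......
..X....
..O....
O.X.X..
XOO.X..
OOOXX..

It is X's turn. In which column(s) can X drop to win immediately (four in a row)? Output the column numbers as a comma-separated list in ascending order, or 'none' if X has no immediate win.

Answer: 4

Derivation:
col 0: drop X → no win
col 1: drop X → no win
col 2: drop X → no win
col 3: drop X → no win
col 4: drop X → WIN!
col 5: drop X → no win
col 6: drop X → no win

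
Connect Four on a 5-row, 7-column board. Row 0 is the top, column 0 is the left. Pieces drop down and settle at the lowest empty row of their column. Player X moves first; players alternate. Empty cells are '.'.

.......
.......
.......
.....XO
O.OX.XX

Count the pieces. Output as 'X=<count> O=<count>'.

X=4 O=3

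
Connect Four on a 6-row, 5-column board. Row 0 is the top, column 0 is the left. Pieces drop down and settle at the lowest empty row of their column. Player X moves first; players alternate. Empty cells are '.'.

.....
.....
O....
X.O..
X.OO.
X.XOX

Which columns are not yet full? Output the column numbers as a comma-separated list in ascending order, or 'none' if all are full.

col 0: top cell = '.' → open
col 1: top cell = '.' → open
col 2: top cell = '.' → open
col 3: top cell = '.' → open
col 4: top cell = '.' → open

Answer: 0,1,2,3,4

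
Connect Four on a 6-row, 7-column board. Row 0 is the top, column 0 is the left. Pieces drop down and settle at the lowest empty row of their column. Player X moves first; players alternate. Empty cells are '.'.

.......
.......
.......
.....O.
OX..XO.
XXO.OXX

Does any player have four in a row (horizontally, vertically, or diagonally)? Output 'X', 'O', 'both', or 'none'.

none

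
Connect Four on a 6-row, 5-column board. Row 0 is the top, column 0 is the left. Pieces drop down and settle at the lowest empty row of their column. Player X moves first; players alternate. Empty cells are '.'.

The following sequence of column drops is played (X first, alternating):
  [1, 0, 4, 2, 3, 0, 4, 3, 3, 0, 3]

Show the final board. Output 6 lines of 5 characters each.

Move 1: X drops in col 1, lands at row 5
Move 2: O drops in col 0, lands at row 5
Move 3: X drops in col 4, lands at row 5
Move 4: O drops in col 2, lands at row 5
Move 5: X drops in col 3, lands at row 5
Move 6: O drops in col 0, lands at row 4
Move 7: X drops in col 4, lands at row 4
Move 8: O drops in col 3, lands at row 4
Move 9: X drops in col 3, lands at row 3
Move 10: O drops in col 0, lands at row 3
Move 11: X drops in col 3, lands at row 2

Answer: .....
.....
...X.
O..X.
O..OX
OXOXX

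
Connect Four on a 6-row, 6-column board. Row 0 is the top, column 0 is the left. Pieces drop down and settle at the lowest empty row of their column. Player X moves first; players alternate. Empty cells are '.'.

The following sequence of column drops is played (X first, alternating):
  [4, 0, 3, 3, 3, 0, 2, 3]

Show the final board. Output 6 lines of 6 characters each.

Answer: ......
......
...O..
...X..
O..O..
O.XXX.

Derivation:
Move 1: X drops in col 4, lands at row 5
Move 2: O drops in col 0, lands at row 5
Move 3: X drops in col 3, lands at row 5
Move 4: O drops in col 3, lands at row 4
Move 5: X drops in col 3, lands at row 3
Move 6: O drops in col 0, lands at row 4
Move 7: X drops in col 2, lands at row 5
Move 8: O drops in col 3, lands at row 2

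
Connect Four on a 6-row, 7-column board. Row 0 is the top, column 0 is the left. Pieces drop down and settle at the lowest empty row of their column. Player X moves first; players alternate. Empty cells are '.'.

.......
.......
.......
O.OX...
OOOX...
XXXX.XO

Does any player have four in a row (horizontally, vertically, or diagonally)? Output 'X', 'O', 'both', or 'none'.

X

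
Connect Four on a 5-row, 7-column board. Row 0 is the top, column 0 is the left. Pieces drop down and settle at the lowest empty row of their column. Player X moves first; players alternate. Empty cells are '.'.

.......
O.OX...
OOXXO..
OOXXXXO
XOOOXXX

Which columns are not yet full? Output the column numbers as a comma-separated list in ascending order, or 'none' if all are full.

Answer: 0,1,2,3,4,5,6

Derivation:
col 0: top cell = '.' → open
col 1: top cell = '.' → open
col 2: top cell = '.' → open
col 3: top cell = '.' → open
col 4: top cell = '.' → open
col 5: top cell = '.' → open
col 6: top cell = '.' → open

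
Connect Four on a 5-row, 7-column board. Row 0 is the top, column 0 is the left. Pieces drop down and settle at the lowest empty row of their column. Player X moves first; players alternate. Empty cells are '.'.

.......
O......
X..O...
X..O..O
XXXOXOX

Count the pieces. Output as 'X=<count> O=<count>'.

X=7 O=6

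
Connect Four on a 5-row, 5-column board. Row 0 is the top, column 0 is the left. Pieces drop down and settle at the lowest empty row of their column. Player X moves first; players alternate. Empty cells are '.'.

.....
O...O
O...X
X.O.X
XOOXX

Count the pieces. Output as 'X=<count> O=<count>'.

X=6 O=6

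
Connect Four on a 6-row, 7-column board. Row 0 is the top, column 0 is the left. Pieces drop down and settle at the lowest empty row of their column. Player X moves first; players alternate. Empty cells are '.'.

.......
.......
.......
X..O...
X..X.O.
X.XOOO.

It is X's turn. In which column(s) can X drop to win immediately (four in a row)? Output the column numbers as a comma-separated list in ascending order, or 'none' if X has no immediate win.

Answer: 0

Derivation:
col 0: drop X → WIN!
col 1: drop X → no win
col 2: drop X → no win
col 3: drop X → no win
col 4: drop X → no win
col 5: drop X → no win
col 6: drop X → no win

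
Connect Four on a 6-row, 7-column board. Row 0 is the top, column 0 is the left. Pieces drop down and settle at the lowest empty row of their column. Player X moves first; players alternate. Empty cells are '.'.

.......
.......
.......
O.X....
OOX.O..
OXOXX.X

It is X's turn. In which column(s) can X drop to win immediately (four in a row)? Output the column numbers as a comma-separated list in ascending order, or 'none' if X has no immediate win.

col 0: drop X → no win
col 1: drop X → no win
col 2: drop X → no win
col 3: drop X → no win
col 4: drop X → no win
col 5: drop X → WIN!
col 6: drop X → no win

Answer: 5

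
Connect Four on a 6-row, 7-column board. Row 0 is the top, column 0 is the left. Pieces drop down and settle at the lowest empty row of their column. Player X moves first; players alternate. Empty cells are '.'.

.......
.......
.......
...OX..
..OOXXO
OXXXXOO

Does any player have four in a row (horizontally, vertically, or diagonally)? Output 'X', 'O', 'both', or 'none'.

X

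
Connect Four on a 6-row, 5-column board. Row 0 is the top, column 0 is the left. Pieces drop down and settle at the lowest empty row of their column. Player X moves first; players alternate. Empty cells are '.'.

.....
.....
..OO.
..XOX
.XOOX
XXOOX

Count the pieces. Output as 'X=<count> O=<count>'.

X=7 O=7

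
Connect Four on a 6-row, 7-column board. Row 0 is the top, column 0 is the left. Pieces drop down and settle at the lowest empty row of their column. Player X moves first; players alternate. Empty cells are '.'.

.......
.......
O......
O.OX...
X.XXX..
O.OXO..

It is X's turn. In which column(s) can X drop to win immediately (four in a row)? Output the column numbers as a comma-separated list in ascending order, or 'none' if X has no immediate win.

Answer: 3

Derivation:
col 0: drop X → no win
col 1: drop X → no win
col 2: drop X → no win
col 3: drop X → WIN!
col 4: drop X → no win
col 5: drop X → no win
col 6: drop X → no win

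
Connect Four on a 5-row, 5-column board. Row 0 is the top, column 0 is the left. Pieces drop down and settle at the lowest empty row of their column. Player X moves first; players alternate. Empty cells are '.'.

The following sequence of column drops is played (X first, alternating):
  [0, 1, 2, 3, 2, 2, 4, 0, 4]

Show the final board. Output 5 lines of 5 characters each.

Move 1: X drops in col 0, lands at row 4
Move 2: O drops in col 1, lands at row 4
Move 3: X drops in col 2, lands at row 4
Move 4: O drops in col 3, lands at row 4
Move 5: X drops in col 2, lands at row 3
Move 6: O drops in col 2, lands at row 2
Move 7: X drops in col 4, lands at row 4
Move 8: O drops in col 0, lands at row 3
Move 9: X drops in col 4, lands at row 3

Answer: .....
.....
..O..
O.X.X
XOXOX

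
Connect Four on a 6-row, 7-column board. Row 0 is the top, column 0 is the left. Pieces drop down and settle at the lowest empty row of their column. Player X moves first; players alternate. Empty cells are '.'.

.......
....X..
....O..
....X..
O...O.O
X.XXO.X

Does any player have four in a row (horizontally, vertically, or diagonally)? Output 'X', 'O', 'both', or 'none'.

none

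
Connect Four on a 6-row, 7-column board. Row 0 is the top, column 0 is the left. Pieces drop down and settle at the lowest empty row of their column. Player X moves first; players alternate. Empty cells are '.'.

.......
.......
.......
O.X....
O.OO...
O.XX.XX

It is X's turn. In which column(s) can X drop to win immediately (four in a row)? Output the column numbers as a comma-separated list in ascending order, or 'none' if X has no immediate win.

col 0: drop X → no win
col 1: drop X → no win
col 2: drop X → no win
col 3: drop X → no win
col 4: drop X → WIN!
col 5: drop X → no win
col 6: drop X → no win

Answer: 4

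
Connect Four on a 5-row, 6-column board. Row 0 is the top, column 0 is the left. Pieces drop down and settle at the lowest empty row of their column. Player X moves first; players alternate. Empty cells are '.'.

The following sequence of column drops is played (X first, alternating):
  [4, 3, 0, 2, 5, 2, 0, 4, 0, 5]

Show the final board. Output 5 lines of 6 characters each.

Move 1: X drops in col 4, lands at row 4
Move 2: O drops in col 3, lands at row 4
Move 3: X drops in col 0, lands at row 4
Move 4: O drops in col 2, lands at row 4
Move 5: X drops in col 5, lands at row 4
Move 6: O drops in col 2, lands at row 3
Move 7: X drops in col 0, lands at row 3
Move 8: O drops in col 4, lands at row 3
Move 9: X drops in col 0, lands at row 2
Move 10: O drops in col 5, lands at row 3

Answer: ......
......
X.....
X.O.OO
X.OOXX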